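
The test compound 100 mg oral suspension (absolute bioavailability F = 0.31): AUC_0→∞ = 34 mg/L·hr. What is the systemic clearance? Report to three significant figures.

CL = 0.912 L/hr

CL = F × Dose / AUC_0→∞
   = 0.31 × 100 / 34 = 0.911765 L/hr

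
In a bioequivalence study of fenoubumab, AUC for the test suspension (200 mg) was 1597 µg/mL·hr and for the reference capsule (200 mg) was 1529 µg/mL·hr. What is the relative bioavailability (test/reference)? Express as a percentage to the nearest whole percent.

F_rel = (AUC_test/D_test) / (AUC_ref/D_ref)
      = (1597/200) / (1529/200)
      = 7.985 / 7.645 = 1.0445 = 104.45%

F_rel = 104%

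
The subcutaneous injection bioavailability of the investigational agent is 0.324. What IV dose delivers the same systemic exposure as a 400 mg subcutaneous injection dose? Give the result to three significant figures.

Systemic exposure from an extravascular dose = F × D_ev, so the equivalent IV dose is F × D_ev.
D_iv = F × D_ev = 0.324 × 400 = 129.6 mg

D_iv = 130 mg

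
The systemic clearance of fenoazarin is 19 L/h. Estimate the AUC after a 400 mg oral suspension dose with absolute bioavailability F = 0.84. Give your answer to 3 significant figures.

AUC = 17.7 mg/L·h

AUC_0→∞ = F × Dose / CL
        = 0.84 × 400 / 19 = 17.6842 mg/L·h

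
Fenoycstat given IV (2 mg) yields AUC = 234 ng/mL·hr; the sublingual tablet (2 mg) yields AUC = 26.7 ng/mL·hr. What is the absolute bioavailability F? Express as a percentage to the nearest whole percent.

F = (AUC_ev / D_ev) / (AUC_iv / D_iv)
  = (26.7/2) / (234/2)
  = 13.35 / 117 = 0.1141
  = 11.41%

F = 11%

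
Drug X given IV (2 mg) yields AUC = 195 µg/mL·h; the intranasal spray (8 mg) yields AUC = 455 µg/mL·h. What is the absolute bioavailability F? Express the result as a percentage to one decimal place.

F = (AUC_ev / D_ev) / (AUC_iv / D_iv)
  = (455/8) / (195/2)
  = 56.875 / 97.5 = 0.5833
  = 58.33%

F = 58.3%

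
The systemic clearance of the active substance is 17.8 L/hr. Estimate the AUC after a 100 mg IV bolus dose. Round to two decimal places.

AUC = 5.62 mg/L·hr

AUC_0→∞ = Dose_iv / CL
        = 100 / 17.8 = 5.61798 mg/L·hr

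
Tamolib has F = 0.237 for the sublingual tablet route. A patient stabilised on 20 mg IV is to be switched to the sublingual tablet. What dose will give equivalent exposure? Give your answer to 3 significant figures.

D_sublingual = 84.4 mg

For equal systemic exposure: F × D_ev = D_iv
D_ev = D_iv / F = 20 / 0.237 = 84.3882 mg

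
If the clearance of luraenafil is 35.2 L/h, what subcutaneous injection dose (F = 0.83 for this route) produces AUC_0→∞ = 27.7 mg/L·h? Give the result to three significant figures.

Dose = 1170 mg

Dose = CL × AUC_0→∞ / F
     = 35.2 × 27.7 / 0.83 = 1174.75 mg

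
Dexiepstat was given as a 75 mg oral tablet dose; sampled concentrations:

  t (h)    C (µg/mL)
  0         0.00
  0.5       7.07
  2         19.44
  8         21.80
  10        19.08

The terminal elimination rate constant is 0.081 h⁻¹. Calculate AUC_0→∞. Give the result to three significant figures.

AUC = 422 µg/mL·h

Trapezoidal AUC_0→10:
  [0→0.5]: (0.00+7.07)/2 × 0.5 = 1.7675
  [0.5→2]: (7.07+19.44)/2 × 1.5 = 19.8825
  [2→8]: (19.44+21.80)/2 × 6 = 123.72
  [8→10]: (21.80+19.08)/2 × 2 = 40.88
  Sum = 186.25 µg/mL·h
Extrapolated tail: C_last / k_e = 19.08 / 0.081 = 235.556
AUC_0→∞ = 186.25 + 235.556 = 421.806 µg/mL·h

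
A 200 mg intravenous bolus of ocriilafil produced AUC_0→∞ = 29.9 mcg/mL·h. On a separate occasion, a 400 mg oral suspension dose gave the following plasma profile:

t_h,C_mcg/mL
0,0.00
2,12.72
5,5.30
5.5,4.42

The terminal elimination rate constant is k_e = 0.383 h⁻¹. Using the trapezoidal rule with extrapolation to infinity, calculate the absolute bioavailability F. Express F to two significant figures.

F = 0.90

Trapezoidal AUC_0→5.5 (oral suspension):
  [0→2]: (0.00+12.72)/2 × 2 = 12.72
  [2→5]: (12.72+5.30)/2 × 3 = 27.03
  [5→5.5]: (5.30+4.42)/2 × 0.5 = 2.43
  Sum = 42.18 mcg/mL·h
Tail: C_last/k_e = 4.42/0.383 = 11.540
AUC_0→∞ (oral suspension) = 42.18 + 11.540 = 53.72 mcg/mL·h
F = (AUC_ev/D_ev)/(AUC_iv/D_iv) = (53.72/400)/(29.9/200) = 0.1343/0.1495 = 0.8983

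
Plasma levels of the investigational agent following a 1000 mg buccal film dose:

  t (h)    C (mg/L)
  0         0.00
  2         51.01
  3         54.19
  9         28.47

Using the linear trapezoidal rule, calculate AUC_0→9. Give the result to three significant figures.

Trapezoidal AUC_0→9:
  [0→2]: (0.00+51.01)/2 × 2 = 51.01
  [2→3]: (51.01+54.19)/2 × 1 = 52.6
  [3→9]: (54.19+28.47)/2 × 6 = 247.98
  Sum = 351.59 mg/L·h

AUC = 352 mg/L·h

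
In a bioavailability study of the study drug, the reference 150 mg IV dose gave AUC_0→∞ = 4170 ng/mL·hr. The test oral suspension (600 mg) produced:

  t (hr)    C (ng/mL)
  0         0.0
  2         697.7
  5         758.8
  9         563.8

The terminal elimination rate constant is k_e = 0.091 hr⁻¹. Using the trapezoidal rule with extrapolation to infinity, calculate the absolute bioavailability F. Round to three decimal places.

F = 0.703

Trapezoidal AUC_0→9 (oral suspension):
  [0→2]: (0.0+697.7)/2 × 2 = 697.7
  [2→5]: (697.7+758.8)/2 × 3 = 2184.75
  [5→9]: (758.8+563.8)/2 × 4 = 2645.2
  Sum = 5527.65 ng/mL·hr
Tail: C_last/k_e = 563.8/0.091 = 6195.604
AUC_0→∞ (oral suspension) = 5527.65 + 6195.604 = 11723.254 ng/mL·hr
F = (AUC_ev/D_ev)/(AUC_iv/D_iv) = (11723.254/600)/(4170/150) = 19.5388/27.8 = 0.7028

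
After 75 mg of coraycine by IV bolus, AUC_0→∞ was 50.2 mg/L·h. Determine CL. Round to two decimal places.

CL = 1.49 L/h

CL = Dose_iv / AUC_0→∞
   = 75 / 50.2 = 1.49402 L/h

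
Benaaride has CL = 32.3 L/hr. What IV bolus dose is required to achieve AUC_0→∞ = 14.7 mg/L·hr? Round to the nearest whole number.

Dose_iv = CL × AUC_0→∞
     = 32.3 × 14.7 = 474.81 mg

Dose = 475 mg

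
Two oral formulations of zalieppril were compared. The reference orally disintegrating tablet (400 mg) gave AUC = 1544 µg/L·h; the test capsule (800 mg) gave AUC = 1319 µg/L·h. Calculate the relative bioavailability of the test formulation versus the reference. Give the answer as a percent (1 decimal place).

F_rel = (AUC_test/D_test) / (AUC_ref/D_ref)
      = (1319/800) / (1544/400)
      = 1.64875 / 3.86 = 0.4271 = 42.71%

F_rel = 42.7%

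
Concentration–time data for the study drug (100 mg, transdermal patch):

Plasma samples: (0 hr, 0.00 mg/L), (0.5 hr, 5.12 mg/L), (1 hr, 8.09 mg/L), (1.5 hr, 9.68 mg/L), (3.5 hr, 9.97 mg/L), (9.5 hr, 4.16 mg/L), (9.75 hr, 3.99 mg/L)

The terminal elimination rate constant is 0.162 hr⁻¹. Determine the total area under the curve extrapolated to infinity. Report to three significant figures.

Trapezoidal AUC_0→9.75:
  [0→0.5]: (0.00+5.12)/2 × 0.5 = 1.28
  [0.5→1]: (5.12+8.09)/2 × 0.5 = 3.3025
  [1→1.5]: (8.09+9.68)/2 × 0.5 = 4.4425
  [1.5→3.5]: (9.68+9.97)/2 × 2 = 19.65
  [3.5→9.5]: (9.97+4.16)/2 × 6 = 42.39
  [9.5→9.75]: (4.16+3.99)/2 × 0.25 = 1.01875
  Sum = 72.08375 mg/L·hr
Extrapolated tail: C_last / k_e = 3.99 / 0.162 = 24.630
AUC_0→∞ = 72.08375 + 24.630 = 96.71375 mg/L·hr

AUC = 96.7 mg/L·hr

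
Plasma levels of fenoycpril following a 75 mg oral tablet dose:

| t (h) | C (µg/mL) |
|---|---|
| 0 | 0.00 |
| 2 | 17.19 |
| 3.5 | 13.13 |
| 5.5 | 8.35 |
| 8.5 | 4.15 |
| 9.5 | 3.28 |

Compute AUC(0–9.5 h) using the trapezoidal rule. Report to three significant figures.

Trapezoidal AUC_0→9.5:
  [0→2]: (0.00+17.19)/2 × 2 = 17.19
  [2→3.5]: (17.19+13.13)/2 × 1.5 = 22.74
  [3.5→5.5]: (13.13+8.35)/2 × 2 = 21.48
  [5.5→8.5]: (8.35+4.15)/2 × 3 = 18.75
  [8.5→9.5]: (4.15+3.28)/2 × 1 = 3.715
  Sum = 83.875 µg/mL·h

AUC = 83.9 µg/mL·h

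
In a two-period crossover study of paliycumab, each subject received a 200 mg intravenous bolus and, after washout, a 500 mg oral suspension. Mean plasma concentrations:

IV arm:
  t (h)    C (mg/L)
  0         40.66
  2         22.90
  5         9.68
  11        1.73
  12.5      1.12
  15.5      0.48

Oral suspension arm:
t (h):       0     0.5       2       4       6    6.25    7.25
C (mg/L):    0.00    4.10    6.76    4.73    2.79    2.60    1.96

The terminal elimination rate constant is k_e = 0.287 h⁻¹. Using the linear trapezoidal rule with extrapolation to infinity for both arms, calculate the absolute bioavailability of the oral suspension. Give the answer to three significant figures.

Trapezoidal AUC_0→15.5 (IV):
  [0→2]: (40.66+22.90)/2 × 2 = 63.56
  [2→5]: (22.90+9.68)/2 × 3 = 48.87
  [5→11]: (9.68+1.73)/2 × 6 = 34.23
  [11→12.5]: (1.73+1.12)/2 × 1.5 = 2.1375
  [12.5→15.5]: (1.12+0.48)/2 × 3 = 2.4
  Sum = 151.1975 mg/L·h
IV tail: 0.48/0.287 = 1.672; AUC_iv,0→∞ = 151.1975 + 1.672 = 152.8695 mg/L·h
Trapezoidal AUC_0→7.25 (oral suspension):
  [0→0.5]: (0.00+4.10)/2 × 0.5 = 1.025
  [0.5→2]: (4.10+6.76)/2 × 1.5 = 8.145
  [2→4]: (6.76+4.73)/2 × 2 = 11.49
  [4→6]: (4.73+2.79)/2 × 2 = 7.52
  [6→6.25]: (2.79+2.60)/2 × 0.25 = 0.67375
  [6.25→7.25]: (2.60+1.96)/2 × 1 = 2.28
  Sum = 31.13375 mg/L·h
oral suspension tail: 1.96/0.287 = 6.829; AUC_ev,0→∞ = 31.13375 + 6.829 = 37.96275 mg/L·h
F = (AUC_ev/D_ev)/(AUC_iv/D_iv) = (37.96275/500)/(152.8695/200) = 0.0759255/0.7643475 = 0.0993

F = 0.0993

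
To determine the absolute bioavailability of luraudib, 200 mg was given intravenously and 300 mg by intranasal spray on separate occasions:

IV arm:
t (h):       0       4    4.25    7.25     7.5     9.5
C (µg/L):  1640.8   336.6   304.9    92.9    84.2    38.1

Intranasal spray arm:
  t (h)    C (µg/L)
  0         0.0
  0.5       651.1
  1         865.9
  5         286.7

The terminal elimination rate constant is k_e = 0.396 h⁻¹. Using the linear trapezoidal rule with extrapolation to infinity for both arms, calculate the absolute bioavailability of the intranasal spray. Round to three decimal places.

Trapezoidal AUC_0→9.5 (IV):
  [0→4]: (1640.8+336.6)/2 × 4 = 3954.8
  [4→4.25]: (336.6+304.9)/2 × 0.25 = 80.1875
  [4.25→7.25]: (304.9+92.9)/2 × 3 = 596.7
  [7.25→7.5]: (92.9+84.2)/2 × 0.25 = 22.1375
  [7.5→9.5]: (84.2+38.1)/2 × 2 = 122.3
  Sum = 4776.125 µg/L·h
IV tail: 38.1/0.396 = 96.212; AUC_iv,0→∞ = 4776.125 + 96.212 = 4872.337 µg/L·h
Trapezoidal AUC_0→5 (intranasal spray):
  [0→0.5]: (0.0+651.1)/2 × 0.5 = 162.775
  [0.5→1]: (651.1+865.9)/2 × 0.5 = 379.25
  [1→5]: (865.9+286.7)/2 × 4 = 2305.2
  Sum = 2847.225 µg/L·h
intranasal spray tail: 286.7/0.396 = 723.990; AUC_ev,0→∞ = 2847.225 + 723.990 = 3571.215 µg/L·h
F = (AUC_ev/D_ev)/(AUC_iv/D_iv) = (3571.215/300)/(4872.337/200) = 11.90405/24.361685 = 0.4886

F = 0.489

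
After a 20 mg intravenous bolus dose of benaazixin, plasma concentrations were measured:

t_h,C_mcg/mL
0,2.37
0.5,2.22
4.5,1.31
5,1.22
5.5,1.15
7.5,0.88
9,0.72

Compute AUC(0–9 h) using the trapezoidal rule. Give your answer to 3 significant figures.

AUC = 12.7 mcg/mL·h

Trapezoidal AUC_0→9:
  [0→0.5]: (2.37+2.22)/2 × 0.5 = 1.1475
  [0.5→4.5]: (2.22+1.31)/2 × 4 = 7.06
  [4.5→5]: (1.31+1.22)/2 × 0.5 = 0.6325
  [5→5.5]: (1.22+1.15)/2 × 0.5 = 0.5925
  [5.5→7.5]: (1.15+0.88)/2 × 2 = 2.03
  [7.5→9]: (0.88+0.72)/2 × 1.5 = 1.2
  Sum = 12.6625 mcg/mL·h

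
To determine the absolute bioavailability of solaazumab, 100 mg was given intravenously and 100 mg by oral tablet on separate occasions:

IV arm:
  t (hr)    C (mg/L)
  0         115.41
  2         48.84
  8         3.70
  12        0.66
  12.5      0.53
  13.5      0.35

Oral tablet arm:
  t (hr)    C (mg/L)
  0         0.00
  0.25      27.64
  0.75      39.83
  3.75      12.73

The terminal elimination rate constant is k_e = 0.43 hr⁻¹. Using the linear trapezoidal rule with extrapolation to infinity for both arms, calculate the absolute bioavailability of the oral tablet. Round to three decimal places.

Trapezoidal AUC_0→13.5 (IV):
  [0→2]: (115.41+48.84)/2 × 2 = 164.25
  [2→8]: (48.84+3.70)/2 × 6 = 157.62
  [8→12]: (3.70+0.66)/2 × 4 = 8.72
  [12→12.5]: (0.66+0.53)/2 × 0.5 = 0.2975
  [12.5→13.5]: (0.53+0.35)/2 × 1 = 0.44
  Sum = 331.3275 mg/L·hr
IV tail: 0.35/0.43 = 0.814; AUC_iv,0→∞ = 331.3275 + 0.814 = 332.1415 mg/L·hr
Trapezoidal AUC_0→3.75 (oral tablet):
  [0→0.25]: (0.00+27.64)/2 × 0.25 = 3.455
  [0.25→0.75]: (27.64+39.83)/2 × 0.5 = 16.8675
  [0.75→3.75]: (39.83+12.73)/2 × 3 = 78.84
  Sum = 99.1625 mg/L·hr
oral tablet tail: 12.73/0.43 = 29.605; AUC_ev,0→∞ = 99.1625 + 29.605 = 128.7675 mg/L·hr
F = (AUC_ev/D_ev)/(AUC_iv/D_iv) = (128.7675/100)/(332.1415/100) = 1.287675/3.321415 = 0.3877

F = 0.388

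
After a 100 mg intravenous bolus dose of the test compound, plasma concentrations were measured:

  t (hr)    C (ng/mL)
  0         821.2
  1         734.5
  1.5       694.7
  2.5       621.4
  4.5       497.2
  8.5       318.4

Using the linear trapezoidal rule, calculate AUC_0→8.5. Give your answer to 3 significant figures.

AUC = 4540 ng/mL·hr

Trapezoidal AUC_0→8.5:
  [0→1]: (821.2+734.5)/2 × 1 = 777.85
  [1→1.5]: (734.5+694.7)/2 × 0.5 = 357.3
  [1.5→2.5]: (694.7+621.4)/2 × 1 = 658.05
  [2.5→4.5]: (621.4+497.2)/2 × 2 = 1118.6
  [4.5→8.5]: (497.2+318.4)/2 × 4 = 1631.2
  Sum = 4543.0 ng/mL·hr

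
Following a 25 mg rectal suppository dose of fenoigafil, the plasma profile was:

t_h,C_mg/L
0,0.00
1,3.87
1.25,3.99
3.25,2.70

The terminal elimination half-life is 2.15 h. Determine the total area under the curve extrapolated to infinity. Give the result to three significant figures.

AUC = 18.0 mg/L·h

Trapezoidal AUC_0→3.25:
  [0→1]: (0.00+3.87)/2 × 1 = 1.935
  [1→1.25]: (3.87+3.99)/2 × 0.25 = 0.9825
  [1.25→3.25]: (3.99+2.70)/2 × 2 = 6.69
  Sum = 9.6075 mg/L·h
k_e = ln2 / t½ = 0.693147 / 2.15 = 0.3224 h^-1
Extrapolated tail: C_last / k_e = 2.70 / 0.3224 = 8.375
AUC_0→∞ = 9.6075 + 8.375 = 17.9825 mg/L·h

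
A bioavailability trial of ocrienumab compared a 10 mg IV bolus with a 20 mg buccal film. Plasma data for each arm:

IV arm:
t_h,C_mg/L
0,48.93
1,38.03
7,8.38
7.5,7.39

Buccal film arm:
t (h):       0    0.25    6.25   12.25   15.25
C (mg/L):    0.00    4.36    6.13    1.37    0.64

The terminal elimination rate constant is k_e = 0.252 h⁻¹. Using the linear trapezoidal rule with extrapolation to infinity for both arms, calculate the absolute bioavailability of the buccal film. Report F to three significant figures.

F = 0.139

Trapezoidal AUC_0→7.5 (IV):
  [0→1]: (48.93+38.03)/2 × 1 = 43.48
  [1→7]: (38.03+8.38)/2 × 6 = 139.23
  [7→7.5]: (8.38+7.39)/2 × 0.5 = 3.9425
  Sum = 186.6525 mg/L·h
IV tail: 7.39/0.252 = 29.325; AUC_iv,0→∞ = 186.6525 + 29.325 = 215.9775 mg/L·h
Trapezoidal AUC_0→15.25 (buccal film):
  [0→0.25]: (0.00+4.36)/2 × 0.25 = 0.545
  [0.25→6.25]: (4.36+6.13)/2 × 6 = 31.47
  [6.25→12.25]: (6.13+1.37)/2 × 6 = 22.5
  [12.25→15.25]: (1.37+0.64)/2 × 3 = 3.015
  Sum = 57.53 mg/L·h
buccal film tail: 0.64/0.252 = 2.540; AUC_ev,0→∞ = 57.53 + 2.540 = 60.07 mg/L·h
F = (AUC_ev/D_ev)/(AUC_iv/D_iv) = (60.07/20)/(215.9775/10) = 3.0035/21.59775 = 0.1391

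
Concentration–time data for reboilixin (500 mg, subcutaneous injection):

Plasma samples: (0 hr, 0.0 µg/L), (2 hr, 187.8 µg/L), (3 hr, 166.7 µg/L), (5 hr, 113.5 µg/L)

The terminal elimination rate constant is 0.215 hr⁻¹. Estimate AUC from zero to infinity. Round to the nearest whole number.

Trapezoidal AUC_0→5:
  [0→2]: (0.0+187.8)/2 × 2 = 187.8
  [2→3]: (187.8+166.7)/2 × 1 = 177.25
  [3→5]: (166.7+113.5)/2 × 2 = 280.2
  Sum = 645.25 µg/L·hr
Extrapolated tail: C_last / k_e = 113.5 / 0.215 = 527.907
AUC_0→∞ = 645.25 + 527.907 = 1173.157 µg/L·hr

AUC = 1173 µg/L·hr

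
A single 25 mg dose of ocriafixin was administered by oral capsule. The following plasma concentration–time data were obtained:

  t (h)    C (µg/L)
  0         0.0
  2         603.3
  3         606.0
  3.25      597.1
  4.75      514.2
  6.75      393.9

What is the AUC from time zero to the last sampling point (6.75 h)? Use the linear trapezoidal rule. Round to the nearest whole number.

Trapezoidal AUC_0→6.75:
  [0→2]: (0.0+603.3)/2 × 2 = 603.3
  [2→3]: (603.3+606.0)/2 × 1 = 604.65
  [3→3.25]: (606.0+597.1)/2 × 0.25 = 150.3875
  [3.25→4.75]: (597.1+514.2)/2 × 1.5 = 833.475
  [4.75→6.75]: (514.2+393.9)/2 × 2 = 908.1
  Sum = 3099.9125 µg/L·h

AUC = 3100 µg/L·h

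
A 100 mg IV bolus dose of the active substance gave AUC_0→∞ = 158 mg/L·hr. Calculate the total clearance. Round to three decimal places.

CL = Dose_iv / AUC_0→∞
   = 100 / 158 = 0.632911 L/hr

CL = 0.633 L/hr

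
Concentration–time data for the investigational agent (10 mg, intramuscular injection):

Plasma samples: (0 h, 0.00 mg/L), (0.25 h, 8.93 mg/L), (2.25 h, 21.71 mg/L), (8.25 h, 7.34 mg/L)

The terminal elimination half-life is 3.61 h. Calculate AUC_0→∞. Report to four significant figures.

AUC = 157.1 mg/L·h

Trapezoidal AUC_0→8.25:
  [0→0.25]: (0.00+8.93)/2 × 0.25 = 1.11625
  [0.25→2.25]: (8.93+21.71)/2 × 2 = 30.64
  [2.25→8.25]: (21.71+7.34)/2 × 6 = 87.15
  Sum = 118.90625 mg/L·h
k_e = ln2 / t½ = 0.693147 / 3.61 = 0.1920 h^-1
Extrapolated tail: C_last / k_e = 7.34 / 0.192 = 38.229
AUC_0→∞ = 118.90625 + 38.229 = 157.13525 mg/L·h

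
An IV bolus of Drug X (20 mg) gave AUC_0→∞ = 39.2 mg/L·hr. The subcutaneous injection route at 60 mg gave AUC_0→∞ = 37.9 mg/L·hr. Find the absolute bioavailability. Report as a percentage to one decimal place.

F = 32.2%

F = (AUC_ev / D_ev) / (AUC_iv / D_iv)
  = (37.9/60) / (39.2/20)
  = 0.631667 / 1.96 = 0.3223
  = 32.23%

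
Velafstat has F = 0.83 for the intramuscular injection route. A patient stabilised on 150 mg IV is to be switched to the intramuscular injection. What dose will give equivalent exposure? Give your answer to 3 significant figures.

D_intramuscular = 181 mg

For equal systemic exposure: F × D_ev = D_iv
D_ev = D_iv / F = 150 / 0.83 = 180.723 mg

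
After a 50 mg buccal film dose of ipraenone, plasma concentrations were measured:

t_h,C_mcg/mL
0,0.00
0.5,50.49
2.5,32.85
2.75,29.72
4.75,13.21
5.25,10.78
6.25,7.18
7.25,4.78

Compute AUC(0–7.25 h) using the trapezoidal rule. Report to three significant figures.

Trapezoidal AUC_0→7.25:
  [0→0.5]: (0.00+50.49)/2 × 0.5 = 12.6225
  [0.5→2.5]: (50.49+32.85)/2 × 2 = 83.34
  [2.5→2.75]: (32.85+29.72)/2 × 0.25 = 7.82125
  [2.75→4.75]: (29.72+13.21)/2 × 2 = 42.93
  [4.75→5.25]: (13.21+10.78)/2 × 0.5 = 5.9975
  [5.25→6.25]: (10.78+7.18)/2 × 1 = 8.98
  [6.25→7.25]: (7.18+4.78)/2 × 1 = 5.98
  Sum = 167.67125 mcg/mL·h

AUC = 168 mcg/mL·h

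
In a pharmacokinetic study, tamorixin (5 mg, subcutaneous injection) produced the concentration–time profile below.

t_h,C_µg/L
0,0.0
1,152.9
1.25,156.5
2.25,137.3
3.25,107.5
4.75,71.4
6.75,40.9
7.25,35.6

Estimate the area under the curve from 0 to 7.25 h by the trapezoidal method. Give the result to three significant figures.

Trapezoidal AUC_0→7.25:
  [0→1]: (0.0+152.9)/2 × 1 = 76.45
  [1→1.25]: (152.9+156.5)/2 × 0.25 = 38.675
  [1.25→2.25]: (156.5+137.3)/2 × 1 = 146.9
  [2.25→3.25]: (137.3+107.5)/2 × 1 = 122.4
  [3.25→4.75]: (107.5+71.4)/2 × 1.5 = 134.175
  [4.75→6.75]: (71.4+40.9)/2 × 2 = 112.3
  [6.75→7.25]: (40.9+35.6)/2 × 0.5 = 19.125
  Sum = 650.025 µg/L·h

AUC = 650 µg/L·h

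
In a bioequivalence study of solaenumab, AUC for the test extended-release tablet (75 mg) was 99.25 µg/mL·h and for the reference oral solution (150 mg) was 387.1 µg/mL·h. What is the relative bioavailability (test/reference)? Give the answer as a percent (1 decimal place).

F_rel = (AUC_test/D_test) / (AUC_ref/D_ref)
      = (99.25/75) / (387.1/150)
      = 1.32333 / 2.58067 = 0.5128 = 51.28%

F_rel = 51.3%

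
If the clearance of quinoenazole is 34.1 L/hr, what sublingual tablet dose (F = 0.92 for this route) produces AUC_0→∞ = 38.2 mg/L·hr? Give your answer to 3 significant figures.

Dose = CL × AUC_0→∞ / F
     = 34.1 × 38.2 / 0.92 = 1415.89 mg

Dose = 1420 mg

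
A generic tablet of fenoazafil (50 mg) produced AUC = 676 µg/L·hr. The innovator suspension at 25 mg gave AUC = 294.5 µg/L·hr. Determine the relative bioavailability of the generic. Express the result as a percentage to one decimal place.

F_rel = (AUC_test/D_test) / (AUC_ref/D_ref)
      = (676/50) / (294.5/25)
      = 13.52 / 11.78 = 1.1477 = 114.77%

F_rel = 114.8%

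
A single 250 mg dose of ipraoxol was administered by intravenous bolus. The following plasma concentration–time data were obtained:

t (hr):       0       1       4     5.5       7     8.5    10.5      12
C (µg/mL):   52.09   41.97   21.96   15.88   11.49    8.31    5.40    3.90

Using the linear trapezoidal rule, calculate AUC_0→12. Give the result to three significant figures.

Trapezoidal AUC_0→12:
  [0→1]: (52.09+41.97)/2 × 1 = 47.03
  [1→4]: (41.97+21.96)/2 × 3 = 95.895
  [4→5.5]: (21.96+15.88)/2 × 1.5 = 28.38
  [5.5→7]: (15.88+11.49)/2 × 1.5 = 20.5275
  [7→8.5]: (11.49+8.31)/2 × 1.5 = 14.85
  [8.5→10.5]: (8.31+5.40)/2 × 2 = 13.71
  [10.5→12]: (5.40+3.90)/2 × 1.5 = 6.975
  Sum = 227.3675 µg/mL·hr

AUC = 227 µg/mL·hr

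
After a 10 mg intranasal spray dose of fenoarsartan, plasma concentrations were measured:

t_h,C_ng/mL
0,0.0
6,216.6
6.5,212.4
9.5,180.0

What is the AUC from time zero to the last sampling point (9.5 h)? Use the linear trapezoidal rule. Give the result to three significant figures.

AUC = 1350 ng/mL·h

Trapezoidal AUC_0→9.5:
  [0→6]: (0.0+216.6)/2 × 6 = 649.8
  [6→6.5]: (216.6+212.4)/2 × 0.5 = 107.25
  [6.5→9.5]: (212.4+180.0)/2 × 3 = 588.6
  Sum = 1345.65 ng/mL·h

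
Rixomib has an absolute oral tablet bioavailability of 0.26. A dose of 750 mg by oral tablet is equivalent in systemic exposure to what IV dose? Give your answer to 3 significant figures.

D_iv = 195 mg

Systemic exposure from an extravascular dose = F × D_ev, so the equivalent IV dose is F × D_ev.
D_iv = F × D_ev = 0.26 × 750 = 195 mg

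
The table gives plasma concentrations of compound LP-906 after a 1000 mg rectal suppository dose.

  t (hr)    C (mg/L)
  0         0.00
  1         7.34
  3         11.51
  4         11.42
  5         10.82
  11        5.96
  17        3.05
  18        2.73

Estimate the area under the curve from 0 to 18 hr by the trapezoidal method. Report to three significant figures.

AUC = 125 mg/L·hr

Trapezoidal AUC_0→18:
  [0→1]: (0.00+7.34)/2 × 1 = 3.67
  [1→3]: (7.34+11.51)/2 × 2 = 18.85
  [3→4]: (11.51+11.42)/2 × 1 = 11.465
  [4→5]: (11.42+10.82)/2 × 1 = 11.12
  [5→11]: (10.82+5.96)/2 × 6 = 50.34
  [11→17]: (5.96+3.05)/2 × 6 = 27.03
  [17→18]: (3.05+2.73)/2 × 1 = 2.89
  Sum = 125.365 mg/L·hr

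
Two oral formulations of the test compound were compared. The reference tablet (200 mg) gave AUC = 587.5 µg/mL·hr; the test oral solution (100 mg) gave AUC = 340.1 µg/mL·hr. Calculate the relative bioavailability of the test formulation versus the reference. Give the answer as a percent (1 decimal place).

F_rel = 115.8%

F_rel = (AUC_test/D_test) / (AUC_ref/D_ref)
      = (340.1/100) / (587.5/200)
      = 3.401 / 2.9375 = 1.1578 = 115.78%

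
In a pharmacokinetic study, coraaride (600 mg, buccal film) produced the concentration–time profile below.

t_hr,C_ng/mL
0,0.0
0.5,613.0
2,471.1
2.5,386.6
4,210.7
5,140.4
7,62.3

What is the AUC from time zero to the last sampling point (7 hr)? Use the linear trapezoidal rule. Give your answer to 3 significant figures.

Trapezoidal AUC_0→7:
  [0→0.5]: (0.0+613.0)/2 × 0.5 = 153.25
  [0.5→2]: (613.0+471.1)/2 × 1.5 = 813.075
  [2→2.5]: (471.1+386.6)/2 × 0.5 = 214.425
  [2.5→4]: (386.6+210.7)/2 × 1.5 = 447.975
  [4→5]: (210.7+140.4)/2 × 1 = 175.55
  [5→7]: (140.4+62.3)/2 × 2 = 202.7
  Sum = 2006.975 ng/mL·hr

AUC = 2010 ng/mL·hr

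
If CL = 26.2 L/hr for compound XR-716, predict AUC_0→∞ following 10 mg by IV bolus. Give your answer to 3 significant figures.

AUC_0→∞ = Dose_iv / CL
        = 10 / 26.2 = 0.381679 mg/L·hr

AUC = 0.382 mg/L·hr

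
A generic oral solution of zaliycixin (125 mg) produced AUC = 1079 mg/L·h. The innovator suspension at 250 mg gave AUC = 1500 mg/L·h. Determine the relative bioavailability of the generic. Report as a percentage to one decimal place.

F_rel = 143.9%

F_rel = (AUC_test/D_test) / (AUC_ref/D_ref)
      = (1079/125) / (1500/250)
      = 8.632 / 6 = 1.4387 = 143.87%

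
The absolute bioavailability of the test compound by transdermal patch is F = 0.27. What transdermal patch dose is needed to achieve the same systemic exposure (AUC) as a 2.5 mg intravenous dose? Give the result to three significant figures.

D_transdermal = 9.26 mg

For equal systemic exposure: F × D_ev = D_iv
D_ev = D_iv / F = 2.5 / 0.27 = 9.25926 mg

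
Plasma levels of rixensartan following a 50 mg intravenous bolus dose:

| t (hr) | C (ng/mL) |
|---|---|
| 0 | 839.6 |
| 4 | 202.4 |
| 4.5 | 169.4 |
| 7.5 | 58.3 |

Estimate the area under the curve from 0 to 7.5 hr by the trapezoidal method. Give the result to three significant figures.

Trapezoidal AUC_0→7.5:
  [0→4]: (839.6+202.4)/2 × 4 = 2084.0
  [4→4.5]: (202.4+169.4)/2 × 0.5 = 92.95
  [4.5→7.5]: (169.4+58.3)/2 × 3 = 341.55
  Sum = 2518.5 ng/mL·hr

AUC = 2520 ng/mL·hr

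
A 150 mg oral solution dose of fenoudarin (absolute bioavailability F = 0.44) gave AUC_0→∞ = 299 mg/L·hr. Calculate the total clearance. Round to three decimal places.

CL = F × Dose / AUC_0→∞
   = 0.44 × 150 / 299 = 0.220736 L/hr

CL = 0.221 L/hr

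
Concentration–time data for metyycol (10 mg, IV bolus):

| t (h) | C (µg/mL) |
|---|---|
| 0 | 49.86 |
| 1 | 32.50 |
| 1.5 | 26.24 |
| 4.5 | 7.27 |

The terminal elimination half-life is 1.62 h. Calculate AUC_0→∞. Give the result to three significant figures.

Trapezoidal AUC_0→4.5:
  [0→1]: (49.86+32.50)/2 × 1 = 41.18
  [1→1.5]: (32.50+26.24)/2 × 0.5 = 14.685
  [1.5→4.5]: (26.24+7.27)/2 × 3 = 50.265
  Sum = 106.13 µg/mL·h
k_e = ln2 / t½ = 0.693147 / 1.62 = 0.4279 h^-1
Extrapolated tail: C_last / k_e = 7.27 / 0.4279 = 16.990
AUC_0→∞ = 106.13 + 16.990 = 123.12 µg/mL·h

AUC = 123 µg/mL·h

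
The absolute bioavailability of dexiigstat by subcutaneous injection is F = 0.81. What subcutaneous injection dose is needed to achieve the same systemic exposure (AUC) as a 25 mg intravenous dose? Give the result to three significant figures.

For equal systemic exposure: F × D_ev = D_iv
D_ev = D_iv / F = 25 / 0.81 = 30.8642 mg

D_subcutaneous = 30.9 mg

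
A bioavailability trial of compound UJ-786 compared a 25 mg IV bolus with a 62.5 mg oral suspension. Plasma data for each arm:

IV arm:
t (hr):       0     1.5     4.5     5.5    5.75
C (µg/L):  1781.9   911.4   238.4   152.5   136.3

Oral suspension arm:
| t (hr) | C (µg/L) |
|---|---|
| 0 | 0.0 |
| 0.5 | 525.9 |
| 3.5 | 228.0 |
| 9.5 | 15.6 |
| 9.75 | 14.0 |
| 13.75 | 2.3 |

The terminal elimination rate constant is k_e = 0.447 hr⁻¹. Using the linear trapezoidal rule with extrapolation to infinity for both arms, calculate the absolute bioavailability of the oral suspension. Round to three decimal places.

Trapezoidal AUC_0→5.75 (IV):
  [0→1.5]: (1781.9+911.4)/2 × 1.5 = 2019.975
  [1.5→4.5]: (911.4+238.4)/2 × 3 = 1724.7
  [4.5→5.5]: (238.4+152.5)/2 × 1 = 195.45
  [5.5→5.75]: (152.5+136.3)/2 × 0.25 = 36.1
  Sum = 3976.225 µg/L·hr
IV tail: 136.3/0.447 = 304.922; AUC_iv,0→∞ = 3976.225 + 304.922 = 4281.147 µg/L·hr
Trapezoidal AUC_0→13.75 (oral suspension):
  [0→0.5]: (0.0+525.9)/2 × 0.5 = 131.475
  [0.5→3.5]: (525.9+228.0)/2 × 3 = 1130.85
  [3.5→9.5]: (228.0+15.6)/2 × 6 = 730.8
  [9.5→9.75]: (15.6+14.0)/2 × 0.25 = 3.7
  [9.75→13.75]: (14.0+2.3)/2 × 4 = 32.6
  Sum = 2029.425 µg/L·hr
oral suspension tail: 2.3/0.447 = 5.145; AUC_ev,0→∞ = 2029.425 + 5.145 = 2034.57 µg/L·hr
F = (AUC_ev/D_ev)/(AUC_iv/D_iv) = (2034.57/62.5)/(4281.147/25) = 32.55312/171.24588 = 0.1901

F = 0.190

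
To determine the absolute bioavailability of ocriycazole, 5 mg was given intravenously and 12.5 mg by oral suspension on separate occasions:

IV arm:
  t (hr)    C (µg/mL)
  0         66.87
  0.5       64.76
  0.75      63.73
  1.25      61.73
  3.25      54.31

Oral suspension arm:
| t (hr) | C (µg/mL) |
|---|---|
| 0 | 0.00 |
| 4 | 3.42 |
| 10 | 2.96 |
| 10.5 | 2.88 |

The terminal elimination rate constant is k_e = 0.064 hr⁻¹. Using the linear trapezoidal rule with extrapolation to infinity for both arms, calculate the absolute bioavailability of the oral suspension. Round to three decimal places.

Trapezoidal AUC_0→3.25 (IV):
  [0→0.5]: (66.87+64.76)/2 × 0.5 = 32.9075
  [0.5→0.75]: (64.76+63.73)/2 × 0.25 = 16.06125
  [0.75→1.25]: (63.73+61.73)/2 × 0.5 = 31.365
  [1.25→3.25]: (61.73+54.31)/2 × 2 = 116.04
  Sum = 196.37375 µg/mL·hr
IV tail: 54.31/0.064 = 848.594; AUC_iv,0→∞ = 196.37375 + 848.594 = 1044.96775 µg/mL·hr
Trapezoidal AUC_0→10.5 (oral suspension):
  [0→4]: (0.00+3.42)/2 × 4 = 6.84
  [4→10]: (3.42+2.96)/2 × 6 = 19.14
  [10→10.5]: (2.96+2.88)/2 × 0.5 = 1.46
  Sum = 27.44 µg/mL·hr
oral suspension tail: 2.88/0.064 = 45.000; AUC_ev,0→∞ = 27.44 + 45.000 = 72.44 µg/mL·hr
F = (AUC_ev/D_ev)/(AUC_iv/D_iv) = (72.44/12.5)/(1044.96775/5) = 5.7952/208.99355 = 0.0277

F = 0.028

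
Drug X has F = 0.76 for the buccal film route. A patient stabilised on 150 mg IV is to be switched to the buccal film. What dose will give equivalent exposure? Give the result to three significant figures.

D_buccal = 197 mg

For equal systemic exposure: F × D_ev = D_iv
D_ev = D_iv / F = 150 / 0.76 = 197.368 mg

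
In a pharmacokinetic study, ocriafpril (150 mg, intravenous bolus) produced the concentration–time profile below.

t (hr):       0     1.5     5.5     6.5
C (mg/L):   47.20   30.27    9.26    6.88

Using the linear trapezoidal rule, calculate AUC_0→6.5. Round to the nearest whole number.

AUC = 145 mg/L·hr

Trapezoidal AUC_0→6.5:
  [0→1.5]: (47.20+30.27)/2 × 1.5 = 58.1025
  [1.5→5.5]: (30.27+9.26)/2 × 4 = 79.06
  [5.5→6.5]: (9.26+6.88)/2 × 1 = 8.07
  Sum = 145.2325 mg/L·hr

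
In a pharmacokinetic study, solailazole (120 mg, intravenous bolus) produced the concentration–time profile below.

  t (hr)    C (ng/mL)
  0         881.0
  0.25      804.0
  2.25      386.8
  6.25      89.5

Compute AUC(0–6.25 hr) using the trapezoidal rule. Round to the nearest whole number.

Trapezoidal AUC_0→6.25:
  [0→0.25]: (881.0+804.0)/2 × 0.25 = 210.625
  [0.25→2.25]: (804.0+386.8)/2 × 2 = 1190.8
  [2.25→6.25]: (386.8+89.5)/2 × 4 = 952.6
  Sum = 2354.025 ng/mL·hr

AUC = 2354 ng/mL·hr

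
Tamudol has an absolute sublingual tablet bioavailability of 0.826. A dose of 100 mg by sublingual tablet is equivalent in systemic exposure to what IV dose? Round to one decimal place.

Systemic exposure from an extravascular dose = F × D_ev, so the equivalent IV dose is F × D_ev.
D_iv = F × D_ev = 0.826 × 100 = 82.6 mg

D_iv = 82.6 mg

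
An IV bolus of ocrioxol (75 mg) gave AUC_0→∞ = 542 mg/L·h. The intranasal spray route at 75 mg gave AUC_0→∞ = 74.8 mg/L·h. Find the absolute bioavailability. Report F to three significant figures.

F = (AUC_ev / D_ev) / (AUC_iv / D_iv)
  = (74.8/75) / (542/75)
  = 0.997333 / 7.22667 = 0.1380

F = 0.138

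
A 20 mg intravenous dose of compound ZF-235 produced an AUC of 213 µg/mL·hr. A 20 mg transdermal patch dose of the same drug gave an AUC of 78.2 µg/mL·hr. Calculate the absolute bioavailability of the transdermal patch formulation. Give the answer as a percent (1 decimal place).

F = (AUC_ev / D_ev) / (AUC_iv / D_iv)
  = (78.2/20) / (213/20)
  = 3.91 / 10.65 = 0.3671
  = 36.71%

F = 36.7%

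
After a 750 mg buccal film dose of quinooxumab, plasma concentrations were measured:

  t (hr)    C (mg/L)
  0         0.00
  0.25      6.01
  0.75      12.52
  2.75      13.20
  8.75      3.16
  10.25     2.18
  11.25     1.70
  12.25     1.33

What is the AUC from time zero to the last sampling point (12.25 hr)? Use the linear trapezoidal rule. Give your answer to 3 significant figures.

AUC = 87.6 mg/L·hr

Trapezoidal AUC_0→12.25:
  [0→0.25]: (0.00+6.01)/2 × 0.25 = 0.75125
  [0.25→0.75]: (6.01+12.52)/2 × 0.5 = 4.6325
  [0.75→2.75]: (12.52+13.20)/2 × 2 = 25.72
  [2.75→8.75]: (13.20+3.16)/2 × 6 = 49.08
  [8.75→10.25]: (3.16+2.18)/2 × 1.5 = 4.005
  [10.25→11.25]: (2.18+1.70)/2 × 1 = 1.94
  [11.25→12.25]: (1.70+1.33)/2 × 1 = 1.515
  Sum = 87.64375 mg/L·hr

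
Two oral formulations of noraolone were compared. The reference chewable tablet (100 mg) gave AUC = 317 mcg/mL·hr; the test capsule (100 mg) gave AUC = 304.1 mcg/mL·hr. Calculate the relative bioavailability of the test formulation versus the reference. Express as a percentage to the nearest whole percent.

F_rel = (AUC_test/D_test) / (AUC_ref/D_ref)
      = (304.1/100) / (317/100)
      = 3.041 / 3.17 = 0.9593 = 95.93%

F_rel = 96%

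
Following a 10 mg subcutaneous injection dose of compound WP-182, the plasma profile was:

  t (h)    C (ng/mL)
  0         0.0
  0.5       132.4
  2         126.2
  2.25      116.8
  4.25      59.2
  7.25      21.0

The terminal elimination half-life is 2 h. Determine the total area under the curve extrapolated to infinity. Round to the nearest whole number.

AUC = 614 ng/mL·h

Trapezoidal AUC_0→7.25:
  [0→0.5]: (0.0+132.4)/2 × 0.5 = 33.1
  [0.5→2]: (132.4+126.2)/2 × 1.5 = 193.95
  [2→2.25]: (126.2+116.8)/2 × 0.25 = 30.375
  [2.25→4.25]: (116.8+59.2)/2 × 2 = 176.0
  [4.25→7.25]: (59.2+21.0)/2 × 3 = 120.3
  Sum = 553.725 ng/mL·h
k_e = ln2 / t½ = 0.693147 / 2 = 0.3466 h^-1
Extrapolated tail: C_last / k_e = 21.0 / 0.3466 = 60.589
AUC_0→∞ = 553.725 + 60.589 = 614.314 ng/mL·h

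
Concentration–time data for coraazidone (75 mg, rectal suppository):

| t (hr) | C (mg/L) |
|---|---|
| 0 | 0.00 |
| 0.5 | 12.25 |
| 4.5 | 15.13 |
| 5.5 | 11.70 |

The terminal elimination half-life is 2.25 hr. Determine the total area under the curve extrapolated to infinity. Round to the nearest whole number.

AUC = 109 mg/L·hr

Trapezoidal AUC_0→5.5:
  [0→0.5]: (0.00+12.25)/2 × 0.5 = 3.0625
  [0.5→4.5]: (12.25+15.13)/2 × 4 = 54.76
  [4.5→5.5]: (15.13+11.70)/2 × 1 = 13.415
  Sum = 71.2375 mg/L·hr
k_e = ln2 / t½ = 0.693147 / 2.25 = 0.3081 hr^-1
Extrapolated tail: C_last / k_e = 11.70 / 0.3081 = 37.975
AUC_0→∞ = 71.2375 + 37.975 = 109.2125 mg/L·hr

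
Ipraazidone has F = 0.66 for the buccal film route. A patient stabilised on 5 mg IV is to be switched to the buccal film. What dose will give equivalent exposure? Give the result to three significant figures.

D_buccal = 7.58 mg

For equal systemic exposure: F × D_ev = D_iv
D_ev = D_iv / F = 5 / 0.66 = 7.57576 mg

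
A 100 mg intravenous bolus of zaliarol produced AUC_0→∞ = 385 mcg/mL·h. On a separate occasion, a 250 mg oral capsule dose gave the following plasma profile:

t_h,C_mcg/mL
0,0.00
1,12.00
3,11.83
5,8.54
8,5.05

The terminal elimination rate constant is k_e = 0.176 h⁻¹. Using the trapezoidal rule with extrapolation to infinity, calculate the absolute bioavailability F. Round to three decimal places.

F = 0.103

Trapezoidal AUC_0→8 (oral capsule):
  [0→1]: (0.00+12.00)/2 × 1 = 6.0
  [1→3]: (12.00+11.83)/2 × 2 = 23.83
  [3→5]: (11.83+8.54)/2 × 2 = 20.37
  [5→8]: (8.54+5.05)/2 × 3 = 20.385
  Sum = 70.585 mcg/mL·h
Tail: C_last/k_e = 5.05/0.176 = 28.693
AUC_0→∞ (oral capsule) = 70.585 + 28.693 = 99.278 mcg/mL·h
F = (AUC_ev/D_ev)/(AUC_iv/D_iv) = (99.278/250)/(385/100) = 0.397112/3.85 = 0.1031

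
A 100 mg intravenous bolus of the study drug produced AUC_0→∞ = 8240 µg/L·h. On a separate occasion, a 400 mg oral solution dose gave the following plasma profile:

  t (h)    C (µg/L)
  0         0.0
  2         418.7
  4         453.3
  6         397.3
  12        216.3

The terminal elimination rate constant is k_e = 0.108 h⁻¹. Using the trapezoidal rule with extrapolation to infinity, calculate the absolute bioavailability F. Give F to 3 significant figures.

Trapezoidal AUC_0→12 (oral solution):
  [0→2]: (0.0+418.7)/2 × 2 = 418.7
  [2→4]: (418.7+453.3)/2 × 2 = 872.0
  [4→6]: (453.3+397.3)/2 × 2 = 850.6
  [6→12]: (397.3+216.3)/2 × 6 = 1840.8
  Sum = 3982.1 µg/L·h
Tail: C_last/k_e = 216.3/0.108 = 2002.778
AUC_0→∞ (oral solution) = 3982.1 + 2002.778 = 5984.878 µg/L·h
F = (AUC_ev/D_ev)/(AUC_iv/D_iv) = (5984.878/400)/(8240/100) = 14.962195/82.4 = 0.1816

F = 0.182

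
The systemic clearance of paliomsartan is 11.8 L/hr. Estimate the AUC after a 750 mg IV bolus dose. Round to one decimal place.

AUC = 63.6 mg/L·hr

AUC_0→∞ = Dose_iv / CL
        = 750 / 11.8 = 63.5593 mg/L·hr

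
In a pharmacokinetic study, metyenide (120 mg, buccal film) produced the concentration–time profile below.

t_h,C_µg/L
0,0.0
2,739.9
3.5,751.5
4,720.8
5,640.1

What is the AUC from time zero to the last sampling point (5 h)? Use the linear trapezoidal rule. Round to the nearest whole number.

Trapezoidal AUC_0→5:
  [0→2]: (0.0+739.9)/2 × 2 = 739.9
  [2→3.5]: (739.9+751.5)/2 × 1.5 = 1118.55
  [3.5→4]: (751.5+720.8)/2 × 0.5 = 368.075
  [4→5]: (720.8+640.1)/2 × 1 = 680.45
  Sum = 2906.975 µg/L·h

AUC = 2907 µg/L·h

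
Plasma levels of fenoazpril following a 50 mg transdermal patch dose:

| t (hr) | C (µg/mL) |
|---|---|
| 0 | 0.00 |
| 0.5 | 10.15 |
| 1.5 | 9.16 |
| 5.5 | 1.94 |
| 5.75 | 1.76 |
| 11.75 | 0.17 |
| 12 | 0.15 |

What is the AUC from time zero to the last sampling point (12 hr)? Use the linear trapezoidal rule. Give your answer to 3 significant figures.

AUC = 40.7 µg/mL·hr

Trapezoidal AUC_0→12:
  [0→0.5]: (0.00+10.15)/2 × 0.5 = 2.5375
  [0.5→1.5]: (10.15+9.16)/2 × 1 = 9.655
  [1.5→5.5]: (9.16+1.94)/2 × 4 = 22.2
  [5.5→5.75]: (1.94+1.76)/2 × 0.25 = 0.4625
  [5.75→11.75]: (1.76+0.17)/2 × 6 = 5.79
  [11.75→12]: (0.17+0.15)/2 × 0.25 = 0.04
  Sum = 40.685 µg/mL·hr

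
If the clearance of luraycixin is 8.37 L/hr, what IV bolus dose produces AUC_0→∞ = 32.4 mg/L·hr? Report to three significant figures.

Dose_iv = CL × AUC_0→∞
     = 8.37 × 32.4 = 271.188 mg

Dose = 271 mg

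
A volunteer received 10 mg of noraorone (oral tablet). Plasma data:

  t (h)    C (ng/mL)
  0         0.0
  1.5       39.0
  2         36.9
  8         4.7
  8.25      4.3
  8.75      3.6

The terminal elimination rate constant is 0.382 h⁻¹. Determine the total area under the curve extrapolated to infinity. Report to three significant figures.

AUC = 186 ng/mL·h

Trapezoidal AUC_0→8.75:
  [0→1.5]: (0.0+39.0)/2 × 1.5 = 29.25
  [1.5→2]: (39.0+36.9)/2 × 0.5 = 18.975
  [2→8]: (36.9+4.7)/2 × 6 = 124.8
  [8→8.25]: (4.7+4.3)/2 × 0.25 = 1.125
  [8.25→8.75]: (4.3+3.6)/2 × 0.5 = 1.975
  Sum = 176.125 ng/mL·h
Extrapolated tail: C_last / k_e = 3.6 / 0.382 = 9.424
AUC_0→∞ = 176.125 + 9.424 = 185.549 ng/mL·h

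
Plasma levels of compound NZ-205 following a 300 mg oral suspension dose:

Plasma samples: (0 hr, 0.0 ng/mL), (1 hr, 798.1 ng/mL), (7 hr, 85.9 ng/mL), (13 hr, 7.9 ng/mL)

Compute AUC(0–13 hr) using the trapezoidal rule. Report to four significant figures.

Trapezoidal AUC_0→13:
  [0→1]: (0.0+798.1)/2 × 1 = 399.05
  [1→7]: (798.1+85.9)/2 × 6 = 2652.0
  [7→13]: (85.9+7.9)/2 × 6 = 281.4
  Sum = 3332.45 ng/mL·hr

AUC = 3332 ng/mL·hr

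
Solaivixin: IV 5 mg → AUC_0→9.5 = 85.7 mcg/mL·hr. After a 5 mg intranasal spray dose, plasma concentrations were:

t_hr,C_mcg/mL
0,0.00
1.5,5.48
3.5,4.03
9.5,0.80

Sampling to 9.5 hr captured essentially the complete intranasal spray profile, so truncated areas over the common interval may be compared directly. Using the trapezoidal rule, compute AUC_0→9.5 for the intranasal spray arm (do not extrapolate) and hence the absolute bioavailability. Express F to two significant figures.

Trapezoidal AUC_0→9.5 (intranasal spray):
  [0→1.5]: (0.00+5.48)/2 × 1.5 = 4.11
  [1.5→3.5]: (5.48+4.03)/2 × 2 = 9.51
  [3.5→9.5]: (4.03+0.80)/2 × 6 = 14.49
  Sum = 28.11 mcg/mL·hr
F = (AUC_ev/D_ev)/(AUC_iv/D_iv) = (28.11/5)/(85.7/5) = 5.622/17.14 = 0.3280

F = 0.33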